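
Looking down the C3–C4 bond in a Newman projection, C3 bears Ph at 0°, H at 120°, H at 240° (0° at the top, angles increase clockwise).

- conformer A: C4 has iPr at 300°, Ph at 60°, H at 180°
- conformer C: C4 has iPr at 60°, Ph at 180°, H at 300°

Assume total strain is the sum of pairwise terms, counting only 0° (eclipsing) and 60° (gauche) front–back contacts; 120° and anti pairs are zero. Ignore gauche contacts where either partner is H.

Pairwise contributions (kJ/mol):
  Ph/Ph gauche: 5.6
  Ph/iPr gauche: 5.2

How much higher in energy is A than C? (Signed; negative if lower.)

+5.6 kJ/mol

A (staggered): Ph–iPr gauche, Ph–Ph gauche; 5.2 + 5.6 = 10.8 kJ/mol.
C (staggered): Ph–iPr gauche; 5.2 = 5.2 kJ/mol.
E(A) − E(C) = 10.8 − 5.2 = +5.6 kJ/mol.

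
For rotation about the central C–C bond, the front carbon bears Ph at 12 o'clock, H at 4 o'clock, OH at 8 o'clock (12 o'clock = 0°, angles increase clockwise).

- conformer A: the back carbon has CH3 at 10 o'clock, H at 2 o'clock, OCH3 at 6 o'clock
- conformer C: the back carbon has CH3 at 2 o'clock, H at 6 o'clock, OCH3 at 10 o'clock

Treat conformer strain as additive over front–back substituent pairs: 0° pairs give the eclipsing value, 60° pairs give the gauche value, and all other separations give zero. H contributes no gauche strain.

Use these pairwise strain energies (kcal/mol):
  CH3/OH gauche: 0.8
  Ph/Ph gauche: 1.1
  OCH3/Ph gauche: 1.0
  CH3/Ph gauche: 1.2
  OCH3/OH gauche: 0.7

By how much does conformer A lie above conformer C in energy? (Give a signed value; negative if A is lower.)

A is staggered. Ph at 0° is gauche with CH3 at 300° (1.2); OH at 240° is gauche with CH3 at 300° (0.8); OH at 240° is gauche with OCH3 at 180° (0.7). Total 2.7 kcal/mol.
C is staggered. Ph at 0° is gauche with CH3 at 60° (1.2); Ph at 0° is gauche with OCH3 at 300° (1.0); OH at 240° is gauche with OCH3 at 300° (0.7). Total 2.9 kcal/mol.
E(A) − E(C) = 2.7 − 2.9 = -0.2 kcal/mol.

-0.2 kcal/mol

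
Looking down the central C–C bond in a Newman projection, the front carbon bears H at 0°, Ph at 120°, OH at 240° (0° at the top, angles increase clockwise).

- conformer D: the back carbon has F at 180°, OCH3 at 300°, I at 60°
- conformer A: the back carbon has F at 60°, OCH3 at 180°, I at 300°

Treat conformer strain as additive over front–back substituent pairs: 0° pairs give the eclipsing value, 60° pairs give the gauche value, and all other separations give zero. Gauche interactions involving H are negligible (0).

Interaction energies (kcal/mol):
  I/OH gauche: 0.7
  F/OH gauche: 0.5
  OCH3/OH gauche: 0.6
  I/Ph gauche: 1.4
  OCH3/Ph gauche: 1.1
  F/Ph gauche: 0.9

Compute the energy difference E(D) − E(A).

+0.1 kcal/mol

D is staggered. Ph at 120° is gauche with F at 180° (0.9); Ph at 120° is gauche with I at 60° (1.4); OH at 240° is gauche with F at 180° (0.5); OH at 240° is gauche with OCH3 at 300° (0.6). Total 3.4 kcal/mol.
A is staggered. Ph at 120° is gauche with F at 60° (0.9); Ph at 120° is gauche with OCH3 at 180° (1.1); OH at 240° is gauche with OCH3 at 180° (0.6); OH at 240° is gauche with I at 300° (0.7). Total 3.3 kcal/mol.
E(D) − E(A) = 3.4 − 3.3 = +0.1 kcal/mol.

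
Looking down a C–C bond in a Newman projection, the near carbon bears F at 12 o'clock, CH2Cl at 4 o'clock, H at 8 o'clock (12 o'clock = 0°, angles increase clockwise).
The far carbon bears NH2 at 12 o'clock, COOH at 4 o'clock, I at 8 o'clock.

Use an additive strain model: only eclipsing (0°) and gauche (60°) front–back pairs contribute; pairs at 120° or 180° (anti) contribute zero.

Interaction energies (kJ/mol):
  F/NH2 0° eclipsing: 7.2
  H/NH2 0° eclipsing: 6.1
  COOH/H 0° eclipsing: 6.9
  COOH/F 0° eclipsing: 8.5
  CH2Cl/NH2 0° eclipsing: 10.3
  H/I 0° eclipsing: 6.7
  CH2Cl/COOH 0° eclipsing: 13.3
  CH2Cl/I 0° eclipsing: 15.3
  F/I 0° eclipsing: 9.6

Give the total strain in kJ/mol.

This conformer is eclipsed. F at 0° is eclipsed with NH2 at 0° (7.2); CH2Cl at 120° is eclipsed with COOH at 120° (13.3); H at 240° is eclipsed with I at 240° (6.7). Total 27.2 kJ/mol.

27.2 kJ/mol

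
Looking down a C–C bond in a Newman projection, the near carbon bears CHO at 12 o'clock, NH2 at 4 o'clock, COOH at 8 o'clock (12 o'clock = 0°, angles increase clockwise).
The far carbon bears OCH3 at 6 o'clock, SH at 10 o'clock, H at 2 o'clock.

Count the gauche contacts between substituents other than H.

Non-H gauche pairs: CHO(0°)/SH(300°); NH2(120°)/OCH3(180°); COOH(240°)/OCH3(180°); COOH(240°)/SH(300°) — 4 interactions.

4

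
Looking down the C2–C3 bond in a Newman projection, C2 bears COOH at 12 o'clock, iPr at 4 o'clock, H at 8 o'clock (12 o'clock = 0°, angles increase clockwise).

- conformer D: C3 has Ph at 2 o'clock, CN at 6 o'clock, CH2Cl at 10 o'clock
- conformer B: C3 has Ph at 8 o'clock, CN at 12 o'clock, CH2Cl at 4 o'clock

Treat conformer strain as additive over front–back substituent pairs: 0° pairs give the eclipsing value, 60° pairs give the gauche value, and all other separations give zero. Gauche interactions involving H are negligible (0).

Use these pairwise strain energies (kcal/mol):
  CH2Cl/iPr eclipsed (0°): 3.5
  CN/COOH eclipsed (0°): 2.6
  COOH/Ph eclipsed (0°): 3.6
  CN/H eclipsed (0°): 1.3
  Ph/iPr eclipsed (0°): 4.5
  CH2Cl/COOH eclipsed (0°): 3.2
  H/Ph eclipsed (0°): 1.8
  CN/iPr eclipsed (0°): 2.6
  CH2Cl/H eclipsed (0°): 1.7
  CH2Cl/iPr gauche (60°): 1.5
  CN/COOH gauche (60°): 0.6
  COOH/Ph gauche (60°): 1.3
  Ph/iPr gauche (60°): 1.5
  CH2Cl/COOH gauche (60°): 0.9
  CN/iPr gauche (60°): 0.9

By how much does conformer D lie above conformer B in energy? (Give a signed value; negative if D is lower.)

-3.3 kcal/mol

D (staggered): COOH–Ph gauche, COOH–CH2Cl gauche, iPr–Ph gauche, iPr–CN gauche; 1.3 + 0.9 + 1.5 + 0.9 = 4.6 kcal/mol.
B (eclipsed): COOH–CN eclipsed, iPr–CH2Cl eclipsed, H–Ph eclipsed; 2.6 + 3.5 + 1.8 = 7.9 kcal/mol.
E(D) − E(B) = 4.6 − 7.9 = -3.3 kcal/mol.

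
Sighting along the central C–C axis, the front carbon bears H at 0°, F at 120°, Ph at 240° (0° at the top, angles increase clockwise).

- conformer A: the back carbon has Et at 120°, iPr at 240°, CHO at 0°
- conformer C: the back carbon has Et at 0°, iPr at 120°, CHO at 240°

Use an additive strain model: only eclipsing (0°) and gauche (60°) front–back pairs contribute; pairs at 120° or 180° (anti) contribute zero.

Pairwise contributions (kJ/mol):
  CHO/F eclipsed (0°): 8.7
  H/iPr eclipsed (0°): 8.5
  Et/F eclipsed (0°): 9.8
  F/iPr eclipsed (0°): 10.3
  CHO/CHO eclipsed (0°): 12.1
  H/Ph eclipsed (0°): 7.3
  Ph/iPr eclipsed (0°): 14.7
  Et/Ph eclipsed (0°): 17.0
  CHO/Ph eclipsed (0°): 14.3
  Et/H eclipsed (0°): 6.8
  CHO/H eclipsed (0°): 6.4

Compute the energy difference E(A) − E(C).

A (eclipsed): H–CHO eclipsed, F–Et eclipsed, Ph–iPr eclipsed; 6.4 + 9.8 + 14.7 = 30.9 kJ/mol.
C (eclipsed): H–Et eclipsed, F–iPr eclipsed, Ph–CHO eclipsed; 6.8 + 10.3 + 14.3 = 31.4 kJ/mol.
E(A) − E(C) = 30.9 − 31.4 = -0.5 kJ/mol.

-0.5 kJ/mol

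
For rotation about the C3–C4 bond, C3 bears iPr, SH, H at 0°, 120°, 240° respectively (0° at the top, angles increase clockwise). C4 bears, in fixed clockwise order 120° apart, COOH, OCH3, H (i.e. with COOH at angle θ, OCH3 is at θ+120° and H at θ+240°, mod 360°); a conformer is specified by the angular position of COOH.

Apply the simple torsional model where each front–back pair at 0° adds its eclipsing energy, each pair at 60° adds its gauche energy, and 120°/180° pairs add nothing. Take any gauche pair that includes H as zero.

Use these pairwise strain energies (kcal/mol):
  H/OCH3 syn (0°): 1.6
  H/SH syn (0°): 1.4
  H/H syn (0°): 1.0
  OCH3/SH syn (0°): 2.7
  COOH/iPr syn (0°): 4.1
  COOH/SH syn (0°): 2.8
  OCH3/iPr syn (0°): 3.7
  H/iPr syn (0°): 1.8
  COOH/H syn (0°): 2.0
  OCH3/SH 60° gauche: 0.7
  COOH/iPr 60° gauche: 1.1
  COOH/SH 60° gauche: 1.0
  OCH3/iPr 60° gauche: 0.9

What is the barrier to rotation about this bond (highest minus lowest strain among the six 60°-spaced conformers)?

COOH at 0° (eclipsed): iPr(0°)/COOH(0°) eclipsed 4.1; SH(120°)/OCH3(120°) eclipsed 2.7; H(240°)/H(240°) eclipsed 1.0 → 7.8 kcal/mol.
COOH at 60° (staggered): iPr(0°)/COOH(60°) gauche 1.1; SH(120°)/COOH(60°) gauche 1.0; SH(120°)/OCH3(180°) gauche 0.7 → 2.8 kcal/mol.
COOH at 120° (eclipsed): iPr(0°)/H(0°) eclipsed 1.8; SH(120°)/COOH(120°) eclipsed 2.8; H(240°)/OCH3(240°) eclipsed 1.6 → 6.2 kcal/mol.
COOH at 180° (staggered): iPr(0°)/OCH3(300°) gauche 0.9; SH(120°)/COOH(180°) gauche 1.0 → 1.9 kcal/mol.
COOH at 240° (eclipsed): iPr(0°)/OCH3(0°) eclipsed 3.7; SH(120°)/H(120°) eclipsed 1.4; H(240°)/COOH(240°) eclipsed 2.0 → 7.1 kcal/mol.
COOH at 300° (staggered): iPr(0°)/COOH(300°) gauche 1.1; iPr(0°)/OCH3(60°) gauche 0.9; SH(120°)/OCH3(60°) gauche 0.7 → 2.7 kcal/mol.
Max at 0° (7.8 kcal/mol), min at 180° (1.9 kcal/mol); barrier = 5.9 kcal/mol.

5.9 kcal/mol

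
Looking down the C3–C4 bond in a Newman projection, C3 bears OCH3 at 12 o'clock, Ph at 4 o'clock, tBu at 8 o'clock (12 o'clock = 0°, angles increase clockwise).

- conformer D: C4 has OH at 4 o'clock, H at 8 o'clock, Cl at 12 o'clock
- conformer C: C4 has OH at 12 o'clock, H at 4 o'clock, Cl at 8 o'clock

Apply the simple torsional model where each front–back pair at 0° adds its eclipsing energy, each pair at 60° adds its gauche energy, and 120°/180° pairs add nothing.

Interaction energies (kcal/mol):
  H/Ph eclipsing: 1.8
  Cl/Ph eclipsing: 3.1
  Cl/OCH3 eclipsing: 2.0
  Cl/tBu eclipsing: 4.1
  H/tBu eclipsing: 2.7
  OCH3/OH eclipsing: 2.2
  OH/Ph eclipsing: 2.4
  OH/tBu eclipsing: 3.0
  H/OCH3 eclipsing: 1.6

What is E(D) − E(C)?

-1.0 kcal/mol

D is eclipsed. OCH3 at 0° is eclipsed with Cl at 0° (2.0); Ph at 120° is eclipsed with OH at 120° (2.4); tBu at 240° is eclipsed with H at 240° (2.7). Total 7.1 kcal/mol.
C is eclipsed. OCH3 at 0° is eclipsed with OH at 0° (2.2); Ph at 120° is eclipsed with H at 120° (1.8); tBu at 240° is eclipsed with Cl at 240° (4.1). Total 8.1 kcal/mol.
E(D) − E(C) = 7.1 − 8.1 = -1.0 kcal/mol.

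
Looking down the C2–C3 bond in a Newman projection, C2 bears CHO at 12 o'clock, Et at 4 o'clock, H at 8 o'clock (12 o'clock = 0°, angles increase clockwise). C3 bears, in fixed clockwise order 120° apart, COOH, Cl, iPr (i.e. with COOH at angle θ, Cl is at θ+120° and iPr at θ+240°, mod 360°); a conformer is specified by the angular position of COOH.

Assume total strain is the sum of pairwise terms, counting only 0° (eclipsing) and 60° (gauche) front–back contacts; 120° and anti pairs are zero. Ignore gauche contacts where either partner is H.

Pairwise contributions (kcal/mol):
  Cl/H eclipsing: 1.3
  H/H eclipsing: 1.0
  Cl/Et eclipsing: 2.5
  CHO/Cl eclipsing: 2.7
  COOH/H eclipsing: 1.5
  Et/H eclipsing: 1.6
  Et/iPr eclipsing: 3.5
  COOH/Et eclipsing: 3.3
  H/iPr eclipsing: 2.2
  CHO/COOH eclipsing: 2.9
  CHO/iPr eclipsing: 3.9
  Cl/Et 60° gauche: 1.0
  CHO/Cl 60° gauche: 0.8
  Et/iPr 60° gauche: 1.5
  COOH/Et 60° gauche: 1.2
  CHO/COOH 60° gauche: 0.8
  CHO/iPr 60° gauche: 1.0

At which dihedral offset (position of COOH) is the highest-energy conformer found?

120°

COOH at 0° (eclipsed): CHO–COOH eclipsed, Et–Cl eclipsed, H–iPr eclipsed; 2.9 + 2.5 + 2.2 = 7.6 kcal/mol.
COOH at 60° (staggered): CHO–COOH gauche, CHO–iPr gauche, Et–COOH gauche, Et–Cl gauche; 0.8 + 1.0 + 1.2 + 1.0 = 4.0 kcal/mol.
COOH at 120° (eclipsed): CHO–iPr eclipsed, Et–COOH eclipsed, H–Cl eclipsed; 3.9 + 3.3 + 1.3 = 8.5 kcal/mol.
COOH at 180° (staggered): CHO–Cl gauche, CHO–iPr gauche, Et–COOH gauche, Et–iPr gauche; 0.8 + 1.0 + 1.2 + 1.5 = 4.5 kcal/mol.
COOH at 240° (eclipsed): CHO–Cl eclipsed, Et–iPr eclipsed, H–COOH eclipsed; 2.7 + 3.5 + 1.5 = 7.7 kcal/mol.
COOH at 300° (staggered): CHO–COOH gauche, CHO–Cl gauche, Et–Cl gauche, Et–iPr gauche; 0.8 + 0.8 + 1.0 + 1.5 = 4.1 kcal/mol.
The maximum (8.5 kcal/mol) occurs with COOH at 120°.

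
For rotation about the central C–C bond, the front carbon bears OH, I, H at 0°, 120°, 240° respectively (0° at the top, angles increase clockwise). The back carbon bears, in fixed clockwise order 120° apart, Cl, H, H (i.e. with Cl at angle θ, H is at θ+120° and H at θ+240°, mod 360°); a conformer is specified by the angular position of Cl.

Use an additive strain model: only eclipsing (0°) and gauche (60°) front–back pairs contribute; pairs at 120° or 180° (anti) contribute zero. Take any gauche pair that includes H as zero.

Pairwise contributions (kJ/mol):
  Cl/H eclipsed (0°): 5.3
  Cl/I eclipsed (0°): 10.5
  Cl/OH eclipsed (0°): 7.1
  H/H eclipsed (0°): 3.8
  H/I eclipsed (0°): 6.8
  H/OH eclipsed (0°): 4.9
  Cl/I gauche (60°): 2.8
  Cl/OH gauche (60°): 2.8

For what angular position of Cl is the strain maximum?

Cl at 0° (eclipsed): OH–Cl eclipsed, I–H eclipsed, H–H eclipsed; 7.1 + 6.8 + 3.8 = 17.7 kJ/mol.
Cl at 60° (staggered): OH–Cl gauche, I–Cl gauche; 2.8 + 2.8 = 5.6 kJ/mol.
Cl at 120° (eclipsed): OH–H eclipsed, I–Cl eclipsed, H–H eclipsed; 4.9 + 10.5 + 3.8 = 19.2 kJ/mol.
Cl at 180° (staggered): I–Cl gauche; 2.8 = 2.8 kJ/mol.
Cl at 240° (eclipsed): OH–H eclipsed, I–H eclipsed, H–Cl eclipsed; 4.9 + 6.8 + 5.3 = 17.0 kJ/mol.
Cl at 300° (staggered): OH–Cl gauche; 2.8 = 2.8 kJ/mol.
The maximum (19.2 kJ/mol) occurs with Cl at 120°.

120°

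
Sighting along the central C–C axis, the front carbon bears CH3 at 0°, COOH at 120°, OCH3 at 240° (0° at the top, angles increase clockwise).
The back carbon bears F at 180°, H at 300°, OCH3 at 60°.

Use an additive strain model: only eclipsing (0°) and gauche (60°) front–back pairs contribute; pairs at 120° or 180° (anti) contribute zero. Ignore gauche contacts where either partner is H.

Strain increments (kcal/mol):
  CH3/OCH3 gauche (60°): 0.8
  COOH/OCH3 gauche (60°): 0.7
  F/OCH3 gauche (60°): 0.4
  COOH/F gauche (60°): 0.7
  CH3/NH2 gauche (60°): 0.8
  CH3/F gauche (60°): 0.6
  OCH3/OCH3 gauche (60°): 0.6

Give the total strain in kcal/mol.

This conformer is staggered. CH3 at 0° is gauche with OCH3 at 60° (0.8); COOH at 120° is gauche with F at 180° (0.7); COOH at 120° is gauche with OCH3 at 60° (0.7); OCH3 at 240° is gauche with F at 180° (0.4). Total 2.6 kcal/mol.

2.6 kcal/mol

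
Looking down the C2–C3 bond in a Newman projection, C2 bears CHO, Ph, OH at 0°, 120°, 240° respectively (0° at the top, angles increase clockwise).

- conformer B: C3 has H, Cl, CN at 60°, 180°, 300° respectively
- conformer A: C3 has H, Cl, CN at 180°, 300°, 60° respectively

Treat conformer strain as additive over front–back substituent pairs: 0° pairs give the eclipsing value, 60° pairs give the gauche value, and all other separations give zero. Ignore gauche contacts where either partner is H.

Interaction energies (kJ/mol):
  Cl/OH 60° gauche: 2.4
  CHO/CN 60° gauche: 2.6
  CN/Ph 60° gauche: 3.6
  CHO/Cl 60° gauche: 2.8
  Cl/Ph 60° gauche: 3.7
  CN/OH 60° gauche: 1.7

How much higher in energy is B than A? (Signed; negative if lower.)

-1.0 kJ/mol

B (staggered): CHO(0°)/CN(300°) gauche 2.6; Ph(120°)/Cl(180°) gauche 3.7; OH(240°)/Cl(180°) gauche 2.4; OH(240°)/CN(300°) gauche 1.7 → 10.4 kJ/mol.
A (staggered): CHO(0°)/Cl(300°) gauche 2.8; CHO(0°)/CN(60°) gauche 2.6; Ph(120°)/CN(60°) gauche 3.6; OH(240°)/Cl(300°) gauche 2.4 → 11.4 kJ/mol.
E(B) − E(A) = 10.4 − 11.4 = -1.0 kJ/mol.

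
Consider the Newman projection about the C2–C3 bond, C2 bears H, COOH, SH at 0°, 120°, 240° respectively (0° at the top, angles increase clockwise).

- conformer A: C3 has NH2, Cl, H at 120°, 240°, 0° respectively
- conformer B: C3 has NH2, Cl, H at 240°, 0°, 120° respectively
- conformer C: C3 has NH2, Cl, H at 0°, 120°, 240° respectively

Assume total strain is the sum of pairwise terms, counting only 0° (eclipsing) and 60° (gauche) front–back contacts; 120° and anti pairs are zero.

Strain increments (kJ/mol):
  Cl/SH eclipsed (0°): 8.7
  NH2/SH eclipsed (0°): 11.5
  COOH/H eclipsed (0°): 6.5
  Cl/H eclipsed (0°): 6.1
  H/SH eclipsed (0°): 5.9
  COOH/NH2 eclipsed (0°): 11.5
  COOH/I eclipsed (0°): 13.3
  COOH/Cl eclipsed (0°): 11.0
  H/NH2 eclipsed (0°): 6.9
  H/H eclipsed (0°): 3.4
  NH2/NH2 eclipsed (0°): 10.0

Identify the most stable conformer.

A

A (eclipsed): H–H eclipsed, COOH–NH2 eclipsed, SH–Cl eclipsed; 3.4 + 11.5 + 8.7 = 23.6 kJ/mol.
B (eclipsed): H–Cl eclipsed, COOH–H eclipsed, SH–NH2 eclipsed; 6.1 + 6.5 + 11.5 = 24.1 kJ/mol.
C (eclipsed): H–NH2 eclipsed, COOH–Cl eclipsed, SH–H eclipsed; 6.9 + 11.0 + 5.9 = 23.8 kJ/mol.
A has the lowest total (23.6 kJ/mol).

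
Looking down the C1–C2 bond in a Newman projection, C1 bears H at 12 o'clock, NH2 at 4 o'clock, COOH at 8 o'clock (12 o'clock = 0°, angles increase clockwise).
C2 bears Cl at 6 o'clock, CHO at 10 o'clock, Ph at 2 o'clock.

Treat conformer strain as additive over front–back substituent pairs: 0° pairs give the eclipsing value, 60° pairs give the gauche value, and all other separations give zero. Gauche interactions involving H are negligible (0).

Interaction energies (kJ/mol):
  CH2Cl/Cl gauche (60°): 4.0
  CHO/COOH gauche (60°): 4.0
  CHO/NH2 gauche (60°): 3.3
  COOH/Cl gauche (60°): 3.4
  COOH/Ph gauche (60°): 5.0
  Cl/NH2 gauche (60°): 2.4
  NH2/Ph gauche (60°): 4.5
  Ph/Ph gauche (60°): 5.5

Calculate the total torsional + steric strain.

14.3 kJ/mol

This conformer (staggered): NH2(120°)/Cl(180°) gauche 2.4; NH2(120°)/Ph(60°) gauche 4.5; COOH(240°)/Cl(180°) gauche 3.4; COOH(240°)/CHO(300°) gauche 4.0 → 14.3 kJ/mol.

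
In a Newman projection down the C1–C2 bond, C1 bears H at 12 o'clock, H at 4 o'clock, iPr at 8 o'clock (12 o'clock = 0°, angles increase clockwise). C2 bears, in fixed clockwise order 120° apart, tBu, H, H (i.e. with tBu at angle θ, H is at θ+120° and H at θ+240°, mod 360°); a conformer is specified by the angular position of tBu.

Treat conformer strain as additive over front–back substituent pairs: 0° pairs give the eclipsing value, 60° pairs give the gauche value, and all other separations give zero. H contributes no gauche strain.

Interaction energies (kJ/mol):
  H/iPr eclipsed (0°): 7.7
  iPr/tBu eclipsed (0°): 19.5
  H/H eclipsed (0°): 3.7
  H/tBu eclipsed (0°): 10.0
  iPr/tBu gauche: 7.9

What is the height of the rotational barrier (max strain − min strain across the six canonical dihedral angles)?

26.9 kJ/mol

tBu at 0° (eclipsed): H(0°)/tBu(0°) eclipsed 10.0; H(120°)/H(120°) eclipsed 3.7; iPr(240°)/H(240°) eclipsed 7.7 → 21.4 kJ/mol.
tBu at 60° (staggered): no non-H gauche contacts → 0.0 kJ/mol.
tBu at 120° (eclipsed): H(0°)/H(0°) eclipsed 3.7; H(120°)/tBu(120°) eclipsed 10.0; iPr(240°)/H(240°) eclipsed 7.7 → 21.4 kJ/mol.
tBu at 180° (staggered): iPr(240°)/tBu(180°) gauche 7.9 → 7.9 kJ/mol.
tBu at 240° (eclipsed): H(0°)/H(0°) eclipsed 3.7; H(120°)/H(120°) eclipsed 3.7; iPr(240°)/tBu(240°) eclipsed 19.5 → 26.9 kJ/mol.
tBu at 300° (staggered): iPr(240°)/tBu(300°) gauche 7.9 → 7.9 kJ/mol.
Max at 240° (26.9 kJ/mol), min at 60° (0.0 kJ/mol); barrier = 26.9 kJ/mol.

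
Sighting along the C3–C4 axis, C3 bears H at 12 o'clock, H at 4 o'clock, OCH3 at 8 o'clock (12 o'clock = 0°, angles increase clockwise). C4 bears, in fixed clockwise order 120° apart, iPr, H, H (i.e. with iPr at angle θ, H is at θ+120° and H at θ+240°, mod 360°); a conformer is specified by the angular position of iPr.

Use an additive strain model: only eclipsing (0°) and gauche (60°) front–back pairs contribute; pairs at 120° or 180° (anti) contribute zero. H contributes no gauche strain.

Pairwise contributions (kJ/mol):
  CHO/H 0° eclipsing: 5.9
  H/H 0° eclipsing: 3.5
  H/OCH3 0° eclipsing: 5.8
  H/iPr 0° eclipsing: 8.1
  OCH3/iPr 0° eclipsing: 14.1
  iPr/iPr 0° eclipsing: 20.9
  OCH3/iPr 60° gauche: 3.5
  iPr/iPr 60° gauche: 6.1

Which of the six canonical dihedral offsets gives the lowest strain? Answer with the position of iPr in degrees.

iPr at 0° is eclipsed. H at 0° is eclipsed with iPr at 0° (8.1); H at 120° is eclipsed with H at 120° (3.5); OCH3 at 240° is eclipsed with H at 240° (5.8). Total 17.4 kJ/mol.
iPr at 60° (staggered): no non-H gauche contacts → 0.0 kJ/mol.
iPr at 120° is eclipsed. H at 0° is eclipsed with H at 0° (3.5); H at 120° is eclipsed with iPr at 120° (8.1); OCH3 at 240° is eclipsed with H at 240° (5.8). Total 17.4 kJ/mol.
iPr at 180° is staggered. OCH3 at 240° is gauche with iPr at 180° (3.5). Total 3.5 kJ/mol.
iPr at 240° is eclipsed. H at 0° is eclipsed with H at 0° (3.5); H at 120° is eclipsed with H at 120° (3.5); OCH3 at 240° is eclipsed with iPr at 240° (14.1). Total 21.1 kJ/mol.
iPr at 300° is staggered. OCH3 at 240° is gauche with iPr at 300° (3.5). Total 3.5 kJ/mol.
The minimum (0.0 kJ/mol) occurs with iPr at 60°.

60°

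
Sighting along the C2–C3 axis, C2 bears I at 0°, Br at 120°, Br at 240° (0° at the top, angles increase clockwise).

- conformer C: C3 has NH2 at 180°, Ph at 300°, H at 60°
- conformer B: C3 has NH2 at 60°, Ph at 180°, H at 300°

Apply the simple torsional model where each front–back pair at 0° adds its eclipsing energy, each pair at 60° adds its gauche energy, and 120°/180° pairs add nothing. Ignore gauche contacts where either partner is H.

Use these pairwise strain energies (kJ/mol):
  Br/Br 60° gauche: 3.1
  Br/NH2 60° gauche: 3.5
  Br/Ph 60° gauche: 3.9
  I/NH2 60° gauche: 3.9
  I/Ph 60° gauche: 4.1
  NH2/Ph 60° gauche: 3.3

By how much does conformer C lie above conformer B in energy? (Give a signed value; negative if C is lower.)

C (staggered): I(0°)/Ph(300°) gauche 4.1; Br(120°)/NH2(180°) gauche 3.5; Br(240°)/NH2(180°) gauche 3.5; Br(240°)/Ph(300°) gauche 3.9 → 15.0 kJ/mol.
B (staggered): I(0°)/NH2(60°) gauche 3.9; Br(120°)/NH2(60°) gauche 3.5; Br(120°)/Ph(180°) gauche 3.9; Br(240°)/Ph(180°) gauche 3.9 → 15.2 kJ/mol.
E(C) − E(B) = 15.0 − 15.2 = -0.2 kJ/mol.

-0.2 kJ/mol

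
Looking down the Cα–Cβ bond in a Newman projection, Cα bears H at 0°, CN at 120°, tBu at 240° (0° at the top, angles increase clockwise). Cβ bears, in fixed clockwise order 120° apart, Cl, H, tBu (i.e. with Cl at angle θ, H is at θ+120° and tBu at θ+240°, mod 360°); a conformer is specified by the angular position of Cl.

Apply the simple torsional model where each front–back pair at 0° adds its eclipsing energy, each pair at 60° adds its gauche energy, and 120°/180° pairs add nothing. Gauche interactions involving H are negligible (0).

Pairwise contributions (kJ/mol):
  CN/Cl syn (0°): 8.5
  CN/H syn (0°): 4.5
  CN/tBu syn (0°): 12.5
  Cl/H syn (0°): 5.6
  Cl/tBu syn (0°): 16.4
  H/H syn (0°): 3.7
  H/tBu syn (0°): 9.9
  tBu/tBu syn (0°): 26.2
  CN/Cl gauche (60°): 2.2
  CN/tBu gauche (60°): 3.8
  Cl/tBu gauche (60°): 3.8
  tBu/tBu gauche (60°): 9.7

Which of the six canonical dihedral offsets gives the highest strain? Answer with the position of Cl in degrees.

Cl at 0° (eclipsed): H–Cl eclipsed, CN–H eclipsed, tBu–tBu eclipsed; 5.6 + 4.5 + 26.2 = 36.3 kJ/mol.
Cl at 60° (staggered): CN–Cl gauche, tBu–tBu gauche; 2.2 + 9.7 = 11.9 kJ/mol.
Cl at 120° (eclipsed): H–tBu eclipsed, CN–Cl eclipsed, tBu–H eclipsed; 9.9 + 8.5 + 9.9 = 28.3 kJ/mol.
Cl at 180° (staggered): CN–Cl gauche, CN–tBu gauche, tBu–Cl gauche; 2.2 + 3.8 + 3.8 = 9.8 kJ/mol.
Cl at 240° (eclipsed): H–H eclipsed, CN–tBu eclipsed, tBu–Cl eclipsed; 3.7 + 12.5 + 16.4 = 32.6 kJ/mol.
Cl at 300° (staggered): CN–tBu gauche, tBu–Cl gauche, tBu–tBu gauche; 3.8 + 3.8 + 9.7 = 17.3 kJ/mol.
The maximum (36.3 kJ/mol) occurs with Cl at 0°.

0°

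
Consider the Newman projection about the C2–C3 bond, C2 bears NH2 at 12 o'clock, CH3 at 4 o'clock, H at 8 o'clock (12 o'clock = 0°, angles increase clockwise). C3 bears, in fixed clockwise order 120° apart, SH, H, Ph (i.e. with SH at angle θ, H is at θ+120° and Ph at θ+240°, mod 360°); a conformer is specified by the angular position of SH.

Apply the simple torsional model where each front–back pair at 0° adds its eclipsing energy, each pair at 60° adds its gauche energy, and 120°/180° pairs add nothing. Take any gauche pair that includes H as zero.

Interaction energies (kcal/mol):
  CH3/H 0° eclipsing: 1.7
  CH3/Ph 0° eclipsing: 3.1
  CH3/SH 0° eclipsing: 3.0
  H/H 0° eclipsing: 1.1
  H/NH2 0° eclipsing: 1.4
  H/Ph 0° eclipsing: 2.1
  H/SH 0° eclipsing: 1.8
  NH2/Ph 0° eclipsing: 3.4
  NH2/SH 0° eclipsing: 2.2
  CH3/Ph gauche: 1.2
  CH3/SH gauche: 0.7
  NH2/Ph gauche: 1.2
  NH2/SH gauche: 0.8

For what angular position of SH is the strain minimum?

300°

SH at 0° (eclipsed): NH2(0°)/SH(0°) eclipsed 2.2; CH3(120°)/H(120°) eclipsed 1.7; H(240°)/Ph(240°) eclipsed 2.1 → 6.0 kcal/mol.
SH at 60° (staggered): NH2(0°)/SH(60°) gauche 0.8; NH2(0°)/Ph(300°) gauche 1.2; CH3(120°)/SH(60°) gauche 0.7 → 2.7 kcal/mol.
SH at 120° (eclipsed): NH2(0°)/Ph(0°) eclipsed 3.4; CH3(120°)/SH(120°) eclipsed 3.0; H(240°)/H(240°) eclipsed 1.1 → 7.5 kcal/mol.
SH at 180° (staggered): NH2(0°)/Ph(60°) gauche 1.2; CH3(120°)/SH(180°) gauche 0.7; CH3(120°)/Ph(60°) gauche 1.2 → 3.1 kcal/mol.
SH at 240° (eclipsed): NH2(0°)/H(0°) eclipsed 1.4; CH3(120°)/Ph(120°) eclipsed 3.1; H(240°)/SH(240°) eclipsed 1.8 → 6.3 kcal/mol.
SH at 300° (staggered): NH2(0°)/SH(300°) gauche 0.8; CH3(120°)/Ph(180°) gauche 1.2 → 2.0 kcal/mol.
The minimum (2.0 kcal/mol) occurs with SH at 300°.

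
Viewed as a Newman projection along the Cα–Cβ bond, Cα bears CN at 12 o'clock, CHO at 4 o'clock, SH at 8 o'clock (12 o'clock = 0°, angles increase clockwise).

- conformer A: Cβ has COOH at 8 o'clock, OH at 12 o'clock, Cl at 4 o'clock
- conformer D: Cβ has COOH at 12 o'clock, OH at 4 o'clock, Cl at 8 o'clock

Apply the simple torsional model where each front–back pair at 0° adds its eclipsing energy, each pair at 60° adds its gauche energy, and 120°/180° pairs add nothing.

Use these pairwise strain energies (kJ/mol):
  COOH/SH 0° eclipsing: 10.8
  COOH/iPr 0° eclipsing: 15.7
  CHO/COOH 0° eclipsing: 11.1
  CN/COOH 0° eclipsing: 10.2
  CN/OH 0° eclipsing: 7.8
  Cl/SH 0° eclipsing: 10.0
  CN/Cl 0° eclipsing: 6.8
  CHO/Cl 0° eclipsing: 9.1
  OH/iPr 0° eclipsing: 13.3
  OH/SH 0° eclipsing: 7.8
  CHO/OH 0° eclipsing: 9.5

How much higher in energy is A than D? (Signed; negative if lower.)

A (eclipsed): CN(0°)/OH(0°) eclipsed 7.8; CHO(120°)/Cl(120°) eclipsed 9.1; SH(240°)/COOH(240°) eclipsed 10.8 → 27.7 kJ/mol.
D (eclipsed): CN(0°)/COOH(0°) eclipsed 10.2; CHO(120°)/OH(120°) eclipsed 9.5; SH(240°)/Cl(240°) eclipsed 10.0 → 29.7 kJ/mol.
E(A) − E(D) = 27.7 − 29.7 = -2.0 kJ/mol.

-2.0 kJ/mol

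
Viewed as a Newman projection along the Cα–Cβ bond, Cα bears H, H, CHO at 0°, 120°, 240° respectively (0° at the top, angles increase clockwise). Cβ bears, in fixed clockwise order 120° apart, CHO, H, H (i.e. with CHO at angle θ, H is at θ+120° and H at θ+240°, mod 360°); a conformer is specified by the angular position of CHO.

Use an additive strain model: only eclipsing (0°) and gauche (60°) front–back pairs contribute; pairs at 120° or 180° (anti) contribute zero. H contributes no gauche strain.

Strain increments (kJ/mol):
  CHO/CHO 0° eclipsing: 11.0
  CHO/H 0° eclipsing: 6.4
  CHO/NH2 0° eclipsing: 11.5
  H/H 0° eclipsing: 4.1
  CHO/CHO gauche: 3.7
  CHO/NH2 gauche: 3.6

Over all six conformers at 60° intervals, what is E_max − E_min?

19.2 kJ/mol

CHO at 0° (eclipsed): H(0°)/CHO(0°) eclipsed 6.4; H(120°)/H(120°) eclipsed 4.1; CHO(240°)/H(240°) eclipsed 6.4 → 16.9 kJ/mol.
CHO at 60° (staggered): no non-H gauche contacts → 0.0 kJ/mol.
CHO at 120° (eclipsed): H(0°)/H(0°) eclipsed 4.1; H(120°)/CHO(120°) eclipsed 6.4; CHO(240°)/H(240°) eclipsed 6.4 → 16.9 kJ/mol.
CHO at 180° (staggered): CHO(240°)/CHO(180°) gauche 3.7 → 3.7 kJ/mol.
CHO at 240° (eclipsed): H(0°)/H(0°) eclipsed 4.1; H(120°)/H(120°) eclipsed 4.1; CHO(240°)/CHO(240°) eclipsed 11.0 → 19.2 kJ/mol.
CHO at 300° (staggered): CHO(240°)/CHO(300°) gauche 3.7 → 3.7 kJ/mol.
Max at 240° (19.2 kJ/mol), min at 60° (0.0 kJ/mol); barrier = 19.2 kJ/mol.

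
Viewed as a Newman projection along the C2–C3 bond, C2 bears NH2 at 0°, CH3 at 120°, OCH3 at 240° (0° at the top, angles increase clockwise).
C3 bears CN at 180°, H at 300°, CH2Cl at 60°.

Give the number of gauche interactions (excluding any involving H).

4

Non-H gauche pairs: NH2(0°)/CH2Cl(60°); CH3(120°)/CN(180°); CH3(120°)/CH2Cl(60°); OCH3(240°)/CN(180°) — 4 interactions.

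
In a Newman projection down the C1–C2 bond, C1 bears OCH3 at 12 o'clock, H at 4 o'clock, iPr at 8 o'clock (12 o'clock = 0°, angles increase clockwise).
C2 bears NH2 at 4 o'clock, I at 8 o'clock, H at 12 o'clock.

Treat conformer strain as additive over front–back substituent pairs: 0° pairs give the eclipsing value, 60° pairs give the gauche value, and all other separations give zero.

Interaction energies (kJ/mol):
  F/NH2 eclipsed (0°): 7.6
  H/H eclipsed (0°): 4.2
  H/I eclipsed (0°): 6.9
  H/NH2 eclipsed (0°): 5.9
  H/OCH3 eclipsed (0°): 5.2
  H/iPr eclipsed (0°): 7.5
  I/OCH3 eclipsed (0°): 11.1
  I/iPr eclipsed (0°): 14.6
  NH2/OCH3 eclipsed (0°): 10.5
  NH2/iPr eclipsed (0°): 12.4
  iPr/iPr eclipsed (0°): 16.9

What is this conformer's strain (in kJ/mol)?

25.7 kJ/mol

This conformer (eclipsed): OCH3(0°)/H(0°) eclipsed 5.2; H(120°)/NH2(120°) eclipsed 5.9; iPr(240°)/I(240°) eclipsed 14.6 → 25.7 kJ/mol.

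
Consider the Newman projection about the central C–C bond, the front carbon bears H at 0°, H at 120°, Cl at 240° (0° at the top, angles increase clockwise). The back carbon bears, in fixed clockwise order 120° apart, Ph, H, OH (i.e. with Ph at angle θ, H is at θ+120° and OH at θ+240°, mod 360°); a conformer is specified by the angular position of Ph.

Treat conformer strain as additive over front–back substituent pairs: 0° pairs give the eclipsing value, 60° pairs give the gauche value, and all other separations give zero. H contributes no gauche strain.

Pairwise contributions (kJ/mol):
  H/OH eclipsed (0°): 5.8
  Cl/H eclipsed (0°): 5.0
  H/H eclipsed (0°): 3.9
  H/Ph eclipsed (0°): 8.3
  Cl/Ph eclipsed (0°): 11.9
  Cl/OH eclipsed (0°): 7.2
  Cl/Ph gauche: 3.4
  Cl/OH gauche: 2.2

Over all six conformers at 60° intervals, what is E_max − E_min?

19.4 kJ/mol

Ph at 0° (eclipsed): H(0°)/Ph(0°) eclipsed 8.3; H(120°)/H(120°) eclipsed 3.9; Cl(240°)/OH(240°) eclipsed 7.2 → 19.4 kJ/mol.
Ph at 60° (staggered): Cl(240°)/OH(300°) gauche 2.2 → 2.2 kJ/mol.
Ph at 120° (eclipsed): H(0°)/OH(0°) eclipsed 5.8; H(120°)/Ph(120°) eclipsed 8.3; Cl(240°)/H(240°) eclipsed 5.0 → 19.1 kJ/mol.
Ph at 180° (staggered): Cl(240°)/Ph(180°) gauche 3.4 → 3.4 kJ/mol.
Ph at 240° (eclipsed): H(0°)/H(0°) eclipsed 3.9; H(120°)/OH(120°) eclipsed 5.8; Cl(240°)/Ph(240°) eclipsed 11.9 → 21.6 kJ/mol.
Ph at 300° (staggered): Cl(240°)/Ph(300°) gauche 3.4; Cl(240°)/OH(180°) gauche 2.2 → 5.6 kJ/mol.
Max at 240° (21.6 kJ/mol), min at 60° (2.2 kJ/mol); barrier = 19.4 kJ/mol.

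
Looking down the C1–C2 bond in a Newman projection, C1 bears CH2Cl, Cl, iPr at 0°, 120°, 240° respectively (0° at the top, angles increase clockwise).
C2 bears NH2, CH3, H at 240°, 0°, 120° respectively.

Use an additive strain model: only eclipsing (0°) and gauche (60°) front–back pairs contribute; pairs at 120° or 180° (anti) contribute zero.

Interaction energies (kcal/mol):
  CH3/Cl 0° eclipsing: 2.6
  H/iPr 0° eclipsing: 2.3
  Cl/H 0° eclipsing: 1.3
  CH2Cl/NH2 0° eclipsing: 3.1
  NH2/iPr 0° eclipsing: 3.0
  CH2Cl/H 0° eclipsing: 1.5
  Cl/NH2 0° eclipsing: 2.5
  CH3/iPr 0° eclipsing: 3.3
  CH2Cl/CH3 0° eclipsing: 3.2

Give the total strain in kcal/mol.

7.5 kcal/mol

This conformer (eclipsed): CH2Cl–CH3 eclipsed, Cl–H eclipsed, iPr–NH2 eclipsed; 3.2 + 1.3 + 3.0 = 7.5 kcal/mol.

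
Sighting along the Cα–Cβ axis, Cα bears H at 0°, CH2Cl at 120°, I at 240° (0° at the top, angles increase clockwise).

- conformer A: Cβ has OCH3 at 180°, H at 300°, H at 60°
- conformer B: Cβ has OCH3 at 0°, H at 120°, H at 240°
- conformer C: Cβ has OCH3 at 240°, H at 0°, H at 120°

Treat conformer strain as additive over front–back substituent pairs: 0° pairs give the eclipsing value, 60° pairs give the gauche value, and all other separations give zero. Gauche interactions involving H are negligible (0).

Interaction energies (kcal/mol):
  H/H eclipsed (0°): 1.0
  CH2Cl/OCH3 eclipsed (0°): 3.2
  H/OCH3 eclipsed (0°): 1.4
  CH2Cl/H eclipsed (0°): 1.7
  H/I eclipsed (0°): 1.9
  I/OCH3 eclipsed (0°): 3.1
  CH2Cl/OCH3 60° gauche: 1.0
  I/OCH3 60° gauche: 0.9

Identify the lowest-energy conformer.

A (staggered): CH2Cl(120°)/OCH3(180°) gauche 1.0; I(240°)/OCH3(180°) gauche 0.9 → 1.9 kcal/mol.
B (eclipsed): H(0°)/OCH3(0°) eclipsed 1.4; CH2Cl(120°)/H(120°) eclipsed 1.7; I(240°)/H(240°) eclipsed 1.9 → 5.0 kcal/mol.
C (eclipsed): H(0°)/H(0°) eclipsed 1.0; CH2Cl(120°)/H(120°) eclipsed 1.7; I(240°)/OCH3(240°) eclipsed 3.1 → 5.8 kcal/mol.
A has the lowest total (1.9 kcal/mol).

A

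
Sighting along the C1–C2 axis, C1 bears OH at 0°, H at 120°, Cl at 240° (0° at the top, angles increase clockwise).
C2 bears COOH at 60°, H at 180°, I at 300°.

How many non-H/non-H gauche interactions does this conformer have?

3

Non-H gauche pairs: OH(0°)/COOH(60°); OH(0°)/I(300°); Cl(240°)/I(300°) — 3 interactions.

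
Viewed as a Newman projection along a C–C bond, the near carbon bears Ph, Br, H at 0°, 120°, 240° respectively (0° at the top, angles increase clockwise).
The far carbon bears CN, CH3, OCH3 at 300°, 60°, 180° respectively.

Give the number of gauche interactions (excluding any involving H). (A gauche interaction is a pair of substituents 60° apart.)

Non-H gauche pairs: Ph(0°)/CN(300°); Ph(0°)/CH3(60°); Br(120°)/CH3(60°); Br(120°)/OCH3(180°) — 4 interactions.

4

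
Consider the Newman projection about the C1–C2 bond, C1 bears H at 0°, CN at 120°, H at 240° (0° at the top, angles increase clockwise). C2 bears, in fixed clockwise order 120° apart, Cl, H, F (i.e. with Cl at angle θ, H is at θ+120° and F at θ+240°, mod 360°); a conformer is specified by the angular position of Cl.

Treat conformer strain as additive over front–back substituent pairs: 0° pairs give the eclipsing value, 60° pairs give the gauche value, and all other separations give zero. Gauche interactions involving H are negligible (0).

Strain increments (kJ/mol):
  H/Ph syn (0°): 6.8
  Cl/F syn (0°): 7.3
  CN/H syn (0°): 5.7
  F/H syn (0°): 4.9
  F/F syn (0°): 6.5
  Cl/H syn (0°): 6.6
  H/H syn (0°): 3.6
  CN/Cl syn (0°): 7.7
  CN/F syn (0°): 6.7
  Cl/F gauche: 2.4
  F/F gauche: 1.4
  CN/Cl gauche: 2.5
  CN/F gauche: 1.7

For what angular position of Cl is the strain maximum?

Cl at 0° (eclipsed): H(0°)/Cl(0°) eclipsed 6.6; CN(120°)/H(120°) eclipsed 5.7; H(240°)/F(240°) eclipsed 4.9 → 17.2 kJ/mol.
Cl at 60° (staggered): CN(120°)/Cl(60°) gauche 2.5 → 2.5 kJ/mol.
Cl at 120° (eclipsed): H(0°)/F(0°) eclipsed 4.9; CN(120°)/Cl(120°) eclipsed 7.7; H(240°)/H(240°) eclipsed 3.6 → 16.2 kJ/mol.
Cl at 180° (staggered): CN(120°)/Cl(180°) gauche 2.5; CN(120°)/F(60°) gauche 1.7 → 4.2 kJ/mol.
Cl at 240° (eclipsed): H(0°)/H(0°) eclipsed 3.6; CN(120°)/F(120°) eclipsed 6.7; H(240°)/Cl(240°) eclipsed 6.6 → 16.9 kJ/mol.
Cl at 300° (staggered): CN(120°)/F(180°) gauche 1.7 → 1.7 kJ/mol.
The maximum (17.2 kJ/mol) occurs with Cl at 0°.

0°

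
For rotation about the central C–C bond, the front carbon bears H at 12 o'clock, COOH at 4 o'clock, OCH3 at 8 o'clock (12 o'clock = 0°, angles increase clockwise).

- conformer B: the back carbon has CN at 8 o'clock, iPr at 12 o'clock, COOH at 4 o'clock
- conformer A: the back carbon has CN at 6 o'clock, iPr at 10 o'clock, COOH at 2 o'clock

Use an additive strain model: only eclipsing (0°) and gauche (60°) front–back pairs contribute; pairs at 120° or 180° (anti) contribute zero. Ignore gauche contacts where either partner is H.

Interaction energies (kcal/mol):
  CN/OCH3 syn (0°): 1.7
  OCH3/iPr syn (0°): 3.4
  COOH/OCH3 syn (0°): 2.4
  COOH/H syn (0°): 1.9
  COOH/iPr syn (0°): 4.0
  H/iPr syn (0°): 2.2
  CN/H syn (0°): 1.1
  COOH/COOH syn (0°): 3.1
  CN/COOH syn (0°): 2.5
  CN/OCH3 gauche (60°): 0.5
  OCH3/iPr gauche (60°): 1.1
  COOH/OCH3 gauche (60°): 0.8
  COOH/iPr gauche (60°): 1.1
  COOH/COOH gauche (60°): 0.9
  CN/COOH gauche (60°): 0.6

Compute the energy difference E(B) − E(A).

B is eclipsed. H at 0° is eclipsed with iPr at 0° (2.2); COOH at 120° is eclipsed with COOH at 120° (3.1); OCH3 at 240° is eclipsed with CN at 240° (1.7). Total 7.0 kcal/mol.
A is staggered. COOH at 120° is gauche with CN at 180° (0.6); COOH at 120° is gauche with COOH at 60° (0.9); OCH3 at 240° is gauche with CN at 180° (0.5); OCH3 at 240° is gauche with iPr at 300° (1.1). Total 3.1 kcal/mol.
E(B) − E(A) = 7.0 − 3.1 = +3.9 kcal/mol.

+3.9 kcal/mol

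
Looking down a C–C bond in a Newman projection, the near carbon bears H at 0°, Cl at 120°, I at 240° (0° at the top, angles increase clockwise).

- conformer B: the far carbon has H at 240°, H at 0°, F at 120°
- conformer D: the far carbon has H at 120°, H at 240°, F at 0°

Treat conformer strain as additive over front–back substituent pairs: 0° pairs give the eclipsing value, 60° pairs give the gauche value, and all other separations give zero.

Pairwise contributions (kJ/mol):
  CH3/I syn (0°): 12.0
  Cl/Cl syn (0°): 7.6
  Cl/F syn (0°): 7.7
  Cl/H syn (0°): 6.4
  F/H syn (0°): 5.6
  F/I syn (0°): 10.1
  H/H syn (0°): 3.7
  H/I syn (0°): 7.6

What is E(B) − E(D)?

B (eclipsed): H(0°)/H(0°) eclipsed 3.7; Cl(120°)/F(120°) eclipsed 7.7; I(240°)/H(240°) eclipsed 7.6 → 19.0 kJ/mol.
D (eclipsed): H(0°)/F(0°) eclipsed 5.6; Cl(120°)/H(120°) eclipsed 6.4; I(240°)/H(240°) eclipsed 7.6 → 19.6 kJ/mol.
E(B) − E(D) = 19.0 − 19.6 = -0.6 kJ/mol.

-0.6 kJ/mol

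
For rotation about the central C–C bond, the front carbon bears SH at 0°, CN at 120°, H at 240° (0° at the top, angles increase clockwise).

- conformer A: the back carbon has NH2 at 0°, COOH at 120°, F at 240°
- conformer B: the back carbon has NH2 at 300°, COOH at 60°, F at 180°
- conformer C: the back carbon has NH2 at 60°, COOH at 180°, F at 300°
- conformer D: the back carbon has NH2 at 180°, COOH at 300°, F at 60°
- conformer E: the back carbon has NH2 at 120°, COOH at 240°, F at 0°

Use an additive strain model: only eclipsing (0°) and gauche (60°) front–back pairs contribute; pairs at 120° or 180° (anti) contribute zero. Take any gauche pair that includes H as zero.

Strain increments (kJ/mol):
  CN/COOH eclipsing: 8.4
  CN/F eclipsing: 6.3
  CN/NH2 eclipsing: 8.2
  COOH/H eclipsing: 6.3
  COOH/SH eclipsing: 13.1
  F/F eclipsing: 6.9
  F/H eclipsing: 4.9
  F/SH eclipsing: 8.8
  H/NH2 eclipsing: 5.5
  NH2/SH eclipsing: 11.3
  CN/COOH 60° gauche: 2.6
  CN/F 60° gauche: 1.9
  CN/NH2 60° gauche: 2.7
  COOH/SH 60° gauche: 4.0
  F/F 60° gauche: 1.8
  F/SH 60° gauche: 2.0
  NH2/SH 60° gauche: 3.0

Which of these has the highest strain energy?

A

A (eclipsed): SH–NH2 eclipsed, CN–COOH eclipsed, H–F eclipsed; 11.3 + 8.4 + 4.9 = 24.6 kJ/mol.
B (staggered): SH–NH2 gauche, SH–COOH gauche, CN–COOH gauche, CN–F gauche; 3.0 + 4.0 + 2.6 + 1.9 = 11.5 kJ/mol.
C (staggered): SH–NH2 gauche, SH–F gauche, CN–NH2 gauche, CN–COOH gauche; 3.0 + 2.0 + 2.7 + 2.6 = 10.3 kJ/mol.
D (staggered): SH–COOH gauche, SH–F gauche, CN–NH2 gauche, CN–F gauche; 4.0 + 2.0 + 2.7 + 1.9 = 10.6 kJ/mol.
E (eclipsed): SH–F eclipsed, CN–NH2 eclipsed, H–COOH eclipsed; 8.8 + 8.2 + 6.3 = 23.3 kJ/mol.
A has the highest total (24.6 kJ/mol).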